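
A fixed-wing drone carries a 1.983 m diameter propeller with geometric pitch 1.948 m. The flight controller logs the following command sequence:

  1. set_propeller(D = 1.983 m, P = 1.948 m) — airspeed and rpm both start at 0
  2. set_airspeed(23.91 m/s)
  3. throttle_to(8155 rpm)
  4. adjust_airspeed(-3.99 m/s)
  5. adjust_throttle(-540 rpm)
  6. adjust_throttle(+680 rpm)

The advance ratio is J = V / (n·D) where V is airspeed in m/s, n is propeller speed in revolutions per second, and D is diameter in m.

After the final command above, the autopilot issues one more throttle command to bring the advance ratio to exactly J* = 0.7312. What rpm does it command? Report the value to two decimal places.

set_propeller: D = 1.983 m, P = 1.948 m (p = P/D = 0.982350); state ← (V=0, rpm=0)
set_airspeed(23.91): V ← 23.91 m/s
throttle_to(8155): rpm ← 8155
adjust_airspeed(-3.99): V ← 23.91 -3.99 = 19.92 m/s
adjust_throttle(-540): rpm ← 8155 -540 = 7615
adjust_throttle(+680): rpm ← 7615 +680 = 8295
final state: V = 19.92 m/s, rpm = 8295 → n = rpm/60 = 138.250000 rev/s
target J* = 0.7312; solve J* = V/(n·D) for n: n = V/(J*·D) = 19.92/(0.7312 × 1.983) = 13.738219 rev/s
rpm = 60·n = 824.293144

rpm = 824.29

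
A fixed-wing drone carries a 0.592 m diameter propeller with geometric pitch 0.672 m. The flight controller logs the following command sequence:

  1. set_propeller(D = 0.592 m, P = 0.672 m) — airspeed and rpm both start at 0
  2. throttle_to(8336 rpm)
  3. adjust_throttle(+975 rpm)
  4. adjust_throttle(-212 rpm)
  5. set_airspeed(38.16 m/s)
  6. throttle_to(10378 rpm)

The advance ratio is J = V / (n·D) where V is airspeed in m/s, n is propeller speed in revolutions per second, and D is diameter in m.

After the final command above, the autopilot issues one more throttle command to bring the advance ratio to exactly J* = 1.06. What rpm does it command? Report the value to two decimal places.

rpm = 3648.65

set_propeller: D = 0.592 m, P = 0.672 m (p = P/D = 1.135135); state ← (V=0, rpm=0)
throttle_to(8336): rpm ← 8336
adjust_throttle(+975): rpm ← 8336 +975 = 9311
adjust_throttle(-212): rpm ← 9311 -212 = 9099
set_airspeed(38.16): V ← 38.16 m/s
throttle_to(10378): rpm ← 10378
final state: V = 38.16 m/s, rpm = 10378 → n = rpm/60 = 172.966667 rev/s
target J* = 1.06; solve J* = V/(n·D) for n: n = V/(J*·D) = 38.16/(1.06 × 0.592) = 60.810811 rev/s
rpm = 60·n = 3648.648649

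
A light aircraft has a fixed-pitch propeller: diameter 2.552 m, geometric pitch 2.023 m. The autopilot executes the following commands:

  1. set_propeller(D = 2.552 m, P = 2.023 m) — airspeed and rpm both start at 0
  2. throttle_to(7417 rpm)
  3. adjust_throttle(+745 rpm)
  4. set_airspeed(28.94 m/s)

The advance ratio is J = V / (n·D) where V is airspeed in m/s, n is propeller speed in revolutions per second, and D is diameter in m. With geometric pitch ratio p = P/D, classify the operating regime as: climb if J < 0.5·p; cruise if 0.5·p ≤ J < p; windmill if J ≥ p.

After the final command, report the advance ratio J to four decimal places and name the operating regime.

J = 0.0834, regime = climb

set_propeller: D = 2.552 m, P = 2.023 m (p = P/D = 0.792712); state ← (V=0, rpm=0)
throttle_to(7417): rpm ← 7417
adjust_throttle(+745): rpm ← 7417 +745 = 8162
set_airspeed(28.94): V ← 28.94 m/s
final state: V = 28.94 m/s, rpm = 8162 → n = rpm/60 = 136.033333 rev/s
J = V / (n·D) = 28.94 / (136.033333 × 2.552) = 0.083363
regime bands: climb J<0.3964 | cruise [0.3964, 0.7927) | windmill J≥0.7927
J = 0.0834 → climb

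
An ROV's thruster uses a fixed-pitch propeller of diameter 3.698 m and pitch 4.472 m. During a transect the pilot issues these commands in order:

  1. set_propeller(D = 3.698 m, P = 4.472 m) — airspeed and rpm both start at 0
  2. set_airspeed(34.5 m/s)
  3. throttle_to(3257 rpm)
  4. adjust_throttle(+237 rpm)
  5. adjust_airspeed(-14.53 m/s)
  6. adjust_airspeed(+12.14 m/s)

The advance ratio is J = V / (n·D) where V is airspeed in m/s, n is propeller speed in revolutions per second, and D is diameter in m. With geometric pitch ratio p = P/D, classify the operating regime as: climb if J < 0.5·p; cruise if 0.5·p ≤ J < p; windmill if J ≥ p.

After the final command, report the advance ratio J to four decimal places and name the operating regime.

set_propeller: D = 3.698 m, P = 4.472 m (p = P/D = 1.209302); state ← (V=0, rpm=0)
set_airspeed(34.5): V ← 34.5 m/s
throttle_to(3257): rpm ← 3257
adjust_throttle(+237): rpm ← 3257 +237 = 3494
adjust_airspeed(-14.53): V ← 34.5 -14.53 = 19.97 m/s
adjust_airspeed(+12.14): V ← 19.97 +12.14 = 32.11 m/s
final state: V = 32.11 m/s, rpm = 3494 → n = rpm/60 = 58.233333 rev/s
J = V / (n·D) = 32.11 / (58.233333 × 3.698) = 0.149108
regime bands: climb J<0.6047 | cruise [0.6047, 1.2093) | windmill J≥1.2093
J = 0.1491 → climb

J = 0.1491, regime = climb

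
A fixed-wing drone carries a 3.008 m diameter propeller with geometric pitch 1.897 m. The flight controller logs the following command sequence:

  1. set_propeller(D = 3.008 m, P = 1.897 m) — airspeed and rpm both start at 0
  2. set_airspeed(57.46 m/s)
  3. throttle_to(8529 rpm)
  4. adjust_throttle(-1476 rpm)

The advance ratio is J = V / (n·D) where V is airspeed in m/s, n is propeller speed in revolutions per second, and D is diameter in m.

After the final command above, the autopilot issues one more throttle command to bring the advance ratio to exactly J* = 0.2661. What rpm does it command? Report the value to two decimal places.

set_propeller: D = 3.008 m, P = 1.897 m (p = P/D = 0.630652); state ← (V=0, rpm=0)
set_airspeed(57.46): V ← 57.46 m/s
throttle_to(8529): rpm ← 8529
adjust_throttle(-1476): rpm ← 8529 -1476 = 7053
final state: V = 57.46 m/s, rpm = 7053 → n = rpm/60 = 117.550000 rev/s
target J* = 0.2661; solve J* = V/(n·D) for n: n = V/(J*·D) = 57.46/(0.2661 × 3.008) = 71.786522 rev/s
rpm = 60·n = 4307.191345

rpm = 4307.19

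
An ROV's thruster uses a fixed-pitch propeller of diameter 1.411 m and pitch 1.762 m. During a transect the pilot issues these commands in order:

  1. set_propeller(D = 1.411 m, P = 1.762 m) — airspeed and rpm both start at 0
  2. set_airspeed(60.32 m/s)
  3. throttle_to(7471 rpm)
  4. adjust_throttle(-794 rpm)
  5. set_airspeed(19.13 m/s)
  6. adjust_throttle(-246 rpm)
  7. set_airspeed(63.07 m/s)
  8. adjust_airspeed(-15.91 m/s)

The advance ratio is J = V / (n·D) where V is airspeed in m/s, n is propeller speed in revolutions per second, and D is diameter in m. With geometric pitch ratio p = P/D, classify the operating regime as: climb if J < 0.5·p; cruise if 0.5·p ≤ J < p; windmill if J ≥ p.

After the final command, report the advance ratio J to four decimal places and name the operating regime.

J = 0.3118, regime = climb

set_propeller: D = 1.411 m, P = 1.762 m (p = P/D = 1.248760); state ← (V=0, rpm=0)
set_airspeed(60.32): V ← 60.32 m/s
throttle_to(7471): rpm ← 7471
adjust_throttle(-794): rpm ← 7471 -794 = 6677
set_airspeed(19.13): V ← 19.13 m/s
adjust_throttle(-246): rpm ← 6677 -246 = 6431
set_airspeed(63.07): V ← 63.07 m/s
adjust_airspeed(-15.91): V ← 63.07 -15.91 = 47.16 m/s
final state: V = 47.16 m/s, rpm = 6431 → n = rpm/60 = 107.183333 rev/s
J = V / (n·D) = 47.16 / (107.183333 × 1.411) = 0.311831
regime bands: climb J<0.6244 | cruise [0.6244, 1.2488) | windmill J≥1.2488
J = 0.3118 → climb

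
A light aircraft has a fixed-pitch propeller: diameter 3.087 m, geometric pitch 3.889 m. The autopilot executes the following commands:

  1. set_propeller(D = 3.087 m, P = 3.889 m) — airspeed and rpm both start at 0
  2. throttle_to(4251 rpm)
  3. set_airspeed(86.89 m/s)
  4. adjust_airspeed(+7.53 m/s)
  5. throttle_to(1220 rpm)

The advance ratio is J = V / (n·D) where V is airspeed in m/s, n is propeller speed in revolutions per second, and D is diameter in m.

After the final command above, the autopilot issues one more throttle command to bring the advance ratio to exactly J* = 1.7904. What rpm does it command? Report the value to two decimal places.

set_propeller: D = 3.087 m, P = 3.889 m (p = P/D = 1.259799); state ← (V=0, rpm=0)
throttle_to(4251): rpm ← 4251
set_airspeed(86.89): V ← 86.89 m/s
adjust_airspeed(+7.53): V ← 86.89 +7.53 = 94.42 m/s
throttle_to(1220): rpm ← 1220
final state: V = 94.42 m/s, rpm = 1220 → n = rpm/60 = 20.333333 rev/s
target J* = 1.7904; solve J* = V/(n·D) for n: n = V/(J*·D) = 94.42/(1.7904 × 3.087) = 17.083518 rev/s
rpm = 60·n = 1025.011051

rpm = 1025.01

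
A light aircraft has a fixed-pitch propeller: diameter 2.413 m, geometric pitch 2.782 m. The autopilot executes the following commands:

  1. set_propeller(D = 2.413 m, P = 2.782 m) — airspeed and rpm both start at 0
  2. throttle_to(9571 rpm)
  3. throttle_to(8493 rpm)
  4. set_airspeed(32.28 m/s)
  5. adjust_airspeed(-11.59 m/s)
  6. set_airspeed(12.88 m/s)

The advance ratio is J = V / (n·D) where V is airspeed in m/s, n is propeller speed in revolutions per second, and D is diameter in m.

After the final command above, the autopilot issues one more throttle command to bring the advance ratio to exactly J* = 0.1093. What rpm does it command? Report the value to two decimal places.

rpm = 2930.15

set_propeller: D = 2.413 m, P = 2.782 m (p = P/D = 1.152922); state ← (V=0, rpm=0)
throttle_to(9571): rpm ← 9571
throttle_to(8493): rpm ← 8493
set_airspeed(32.28): V ← 32.28 m/s
adjust_airspeed(-11.59): V ← 32.28 -11.59 = 20.69 m/s
set_airspeed(12.88): V ← 12.88 m/s
final state: V = 12.88 m/s, rpm = 8493 → n = rpm/60 = 141.550000 rev/s
target J* = 0.1093; solve J* = V/(n·D) for n: n = V/(J*·D) = 12.88/(0.1093 × 2.413) = 48.835808 rev/s
rpm = 60·n = 2930.148490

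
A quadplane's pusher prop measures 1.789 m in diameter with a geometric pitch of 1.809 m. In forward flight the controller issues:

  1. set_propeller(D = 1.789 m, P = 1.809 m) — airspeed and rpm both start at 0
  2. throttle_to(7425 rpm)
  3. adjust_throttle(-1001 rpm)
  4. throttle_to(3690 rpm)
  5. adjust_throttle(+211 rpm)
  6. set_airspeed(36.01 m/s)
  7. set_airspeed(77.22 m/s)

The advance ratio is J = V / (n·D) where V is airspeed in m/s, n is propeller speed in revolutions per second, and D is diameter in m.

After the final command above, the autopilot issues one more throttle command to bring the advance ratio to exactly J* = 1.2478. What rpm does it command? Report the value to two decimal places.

set_propeller: D = 1.789 m, P = 1.809 m (p = P/D = 1.011179); state ← (V=0, rpm=0)
throttle_to(7425): rpm ← 7425
adjust_throttle(-1001): rpm ← 7425 -1001 = 6424
throttle_to(3690): rpm ← 3690
adjust_throttle(+211): rpm ← 3690 +211 = 3901
set_airspeed(36.01): V ← 36.01 m/s
set_airspeed(77.22): V ← 77.22 m/s
final state: V = 77.22 m/s, rpm = 3901 → n = rpm/60 = 65.016667 rev/s
target J* = 1.2478; solve J* = V/(n·D) for n: n = V/(J*·D) = 77.22/(1.2478 × 1.789) = 34.591905 rev/s
rpm = 60·n = 2075.514280

rpm = 2075.51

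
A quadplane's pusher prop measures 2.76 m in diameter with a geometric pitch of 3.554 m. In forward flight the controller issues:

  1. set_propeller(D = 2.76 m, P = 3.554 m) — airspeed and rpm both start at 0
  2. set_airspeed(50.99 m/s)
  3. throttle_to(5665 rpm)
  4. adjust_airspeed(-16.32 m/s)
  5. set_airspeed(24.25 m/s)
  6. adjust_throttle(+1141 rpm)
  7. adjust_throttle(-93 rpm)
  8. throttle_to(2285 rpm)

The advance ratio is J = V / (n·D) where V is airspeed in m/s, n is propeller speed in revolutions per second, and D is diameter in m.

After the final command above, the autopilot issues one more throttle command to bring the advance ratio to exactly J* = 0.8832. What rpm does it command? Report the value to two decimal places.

set_propeller: D = 2.76 m, P = 3.554 m (p = P/D = 1.287681); state ← (V=0, rpm=0)
set_airspeed(50.99): V ← 50.99 m/s
throttle_to(5665): rpm ← 5665
adjust_airspeed(-16.32): V ← 50.99 -16.32 = 34.67 m/s
set_airspeed(24.25): V ← 24.25 m/s
adjust_throttle(+1141): rpm ← 5665 +1141 = 6806
adjust_throttle(-93): rpm ← 6806 -93 = 6713
throttle_to(2285): rpm ← 2285
final state: V = 24.25 m/s, rpm = 2285 → n = rpm/60 = 38.083333 rev/s
target J* = 0.8832; solve J* = V/(n·D) for n: n = V/(J*·D) = 24.25/(0.8832 × 2.76) = 9.948179 rev/s
rpm = 60·n = 596.890753

rpm = 596.89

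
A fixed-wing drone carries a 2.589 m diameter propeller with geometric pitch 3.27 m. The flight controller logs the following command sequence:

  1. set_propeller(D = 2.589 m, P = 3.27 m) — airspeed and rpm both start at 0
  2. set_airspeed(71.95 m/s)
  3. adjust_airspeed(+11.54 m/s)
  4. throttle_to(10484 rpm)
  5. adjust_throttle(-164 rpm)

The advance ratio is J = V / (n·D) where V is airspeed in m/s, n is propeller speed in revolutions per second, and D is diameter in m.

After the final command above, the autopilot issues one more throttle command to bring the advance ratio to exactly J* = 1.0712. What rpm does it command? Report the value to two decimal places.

set_propeller: D = 2.589 m, P = 3.27 m (p = P/D = 1.263036); state ← (V=0, rpm=0)
set_airspeed(71.95): V ← 71.95 m/s
adjust_airspeed(+11.54): V ← 71.95 +11.54 = 83.49 m/s
throttle_to(10484): rpm ← 10484
adjust_throttle(-164): rpm ← 10484 -164 = 10320
final state: V = 83.49 m/s, rpm = 10320 → n = rpm/60 = 172.000000 rev/s
target J* = 1.0712; solve J* = V/(n·D) for n: n = V/(J*·D) = 83.49/(1.0712 × 2.589) = 30.104530 rev/s
rpm = 60·n = 1806.271781

rpm = 1806.27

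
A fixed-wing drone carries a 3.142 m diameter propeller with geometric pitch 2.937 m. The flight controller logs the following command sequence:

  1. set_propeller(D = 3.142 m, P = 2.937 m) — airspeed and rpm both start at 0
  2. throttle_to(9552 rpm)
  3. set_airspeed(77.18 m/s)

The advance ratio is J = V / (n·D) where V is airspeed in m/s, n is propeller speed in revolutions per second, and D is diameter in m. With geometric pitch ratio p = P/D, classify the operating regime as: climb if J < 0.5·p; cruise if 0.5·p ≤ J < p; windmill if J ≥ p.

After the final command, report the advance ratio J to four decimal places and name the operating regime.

set_propeller: D = 3.142 m, P = 2.937 m (p = P/D = 0.934755); state ← (V=0, rpm=0)
throttle_to(9552): rpm ← 9552
set_airspeed(77.18): V ← 77.18 m/s
final state: V = 77.18 m/s, rpm = 9552 → n = rpm/60 = 159.200000 rev/s
J = V / (n·D) = 77.18 / (159.200000 × 3.142) = 0.154296
regime bands: climb J<0.4674 | cruise [0.4674, 0.9348) | windmill J≥0.9348
J = 0.1543 → climb

J = 0.1543, regime = climb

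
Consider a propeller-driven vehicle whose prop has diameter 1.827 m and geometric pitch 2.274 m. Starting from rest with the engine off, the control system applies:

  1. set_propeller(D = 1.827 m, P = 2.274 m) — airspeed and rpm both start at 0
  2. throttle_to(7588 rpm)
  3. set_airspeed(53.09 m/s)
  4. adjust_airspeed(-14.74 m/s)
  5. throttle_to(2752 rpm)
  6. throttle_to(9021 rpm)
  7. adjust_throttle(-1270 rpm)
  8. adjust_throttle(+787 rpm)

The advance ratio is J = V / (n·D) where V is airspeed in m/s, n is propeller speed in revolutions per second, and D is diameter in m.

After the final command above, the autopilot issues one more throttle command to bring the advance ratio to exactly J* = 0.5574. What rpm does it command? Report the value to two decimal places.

set_propeller: D = 1.827 m, P = 2.274 m (p = P/D = 1.244663); state ← (V=0, rpm=0)
throttle_to(7588): rpm ← 7588
set_airspeed(53.09): V ← 53.09 m/s
adjust_airspeed(-14.74): V ← 53.09 -14.74 = 38.35 m/s
throttle_to(2752): rpm ← 2752
throttle_to(9021): rpm ← 9021
adjust_throttle(-1270): rpm ← 9021 -1270 = 7751
adjust_throttle(+787): rpm ← 7751 +787 = 8538
final state: V = 38.35 m/s, rpm = 8538 → n = rpm/60 = 142.300000 rev/s
target J* = 0.5574; solve J* = V/(n·D) for n: n = V/(J*·D) = 38.35/(0.5574 × 1.827) = 37.658226 rev/s
rpm = 60·n = 2259.493555

rpm = 2259.49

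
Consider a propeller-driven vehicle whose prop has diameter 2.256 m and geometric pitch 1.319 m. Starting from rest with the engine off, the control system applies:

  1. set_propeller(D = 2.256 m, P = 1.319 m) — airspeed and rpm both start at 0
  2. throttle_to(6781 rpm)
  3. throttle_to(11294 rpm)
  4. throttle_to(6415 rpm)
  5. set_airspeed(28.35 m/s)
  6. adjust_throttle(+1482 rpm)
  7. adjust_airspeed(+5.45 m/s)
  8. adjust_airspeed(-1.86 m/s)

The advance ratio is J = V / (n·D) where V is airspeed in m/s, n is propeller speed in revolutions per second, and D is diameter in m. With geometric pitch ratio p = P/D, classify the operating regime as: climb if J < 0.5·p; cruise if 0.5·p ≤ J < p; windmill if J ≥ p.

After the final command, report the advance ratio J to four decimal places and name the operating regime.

set_propeller: D = 2.256 m, P = 1.319 m (p = P/D = 0.584663); state ← (V=0, rpm=0)
throttle_to(6781): rpm ← 6781
throttle_to(11294): rpm ← 11294
throttle_to(6415): rpm ← 6415
set_airspeed(28.35): V ← 28.35 m/s
adjust_throttle(+1482): rpm ← 6415 +1482 = 7897
adjust_airspeed(+5.45): V ← 28.35 +5.45 = 33.8 m/s
adjust_airspeed(-1.86): V ← 33.8 -1.86 = 31.94 m/s
final state: V = 31.94 m/s, rpm = 7897 → n = rpm/60 = 131.616667 rev/s
J = V / (n·D) = 31.94 / (131.616667 × 2.256) = 0.107568
regime bands: climb J<0.2923 | cruise [0.2923, 0.5847) | windmill J≥0.5847
J = 0.1076 → climb

J = 0.1076, regime = climb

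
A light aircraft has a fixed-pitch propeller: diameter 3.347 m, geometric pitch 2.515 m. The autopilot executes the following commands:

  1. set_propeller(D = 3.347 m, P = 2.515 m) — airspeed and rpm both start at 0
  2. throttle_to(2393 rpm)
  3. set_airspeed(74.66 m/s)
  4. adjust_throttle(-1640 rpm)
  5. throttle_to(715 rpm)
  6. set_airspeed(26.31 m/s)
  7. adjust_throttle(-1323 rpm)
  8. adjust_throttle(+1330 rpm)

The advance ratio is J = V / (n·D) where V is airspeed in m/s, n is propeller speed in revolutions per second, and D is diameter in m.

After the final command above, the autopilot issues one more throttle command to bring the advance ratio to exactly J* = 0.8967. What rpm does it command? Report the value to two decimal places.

set_propeller: D = 3.347 m, P = 2.515 m (p = P/D = 0.751419); state ← (V=0, rpm=0)
throttle_to(2393): rpm ← 2393
set_airspeed(74.66): V ← 74.66 m/s
adjust_throttle(-1640): rpm ← 2393 -1640 = 753
throttle_to(715): rpm ← 715
set_airspeed(26.31): V ← 26.31 m/s
adjust_throttle(-1323): rpm ← 715 -1323 = -608
adjust_throttle(+1330): rpm ← -608 +1330 = 722
final state: V = 26.31 m/s, rpm = 722 → n = rpm/60 = 12.033333 rev/s
target J* = 0.8967; solve J* = V/(n·D) for n: n = V/(J*·D) = 26.31/(0.8967 × 3.347) = 8.766333 rev/s
rpm = 60·n = 525.979983

rpm = 525.98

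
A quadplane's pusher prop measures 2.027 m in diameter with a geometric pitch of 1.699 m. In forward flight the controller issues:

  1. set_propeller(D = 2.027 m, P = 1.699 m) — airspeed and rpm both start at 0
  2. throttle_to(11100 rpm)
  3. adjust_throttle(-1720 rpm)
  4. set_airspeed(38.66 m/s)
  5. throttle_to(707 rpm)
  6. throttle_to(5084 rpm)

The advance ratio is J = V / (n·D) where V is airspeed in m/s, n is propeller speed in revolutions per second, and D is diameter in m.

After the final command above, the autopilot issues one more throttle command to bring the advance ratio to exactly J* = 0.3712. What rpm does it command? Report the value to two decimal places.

set_propeller: D = 2.027 m, P = 1.699 m (p = P/D = 0.838185); state ← (V=0, rpm=0)
throttle_to(11100): rpm ← 11100
adjust_throttle(-1720): rpm ← 11100 -1720 = 9380
set_airspeed(38.66): V ← 38.66 m/s
throttle_to(707): rpm ← 707
throttle_to(5084): rpm ← 5084
final state: V = 38.66 m/s, rpm = 5084 → n = rpm/60 = 84.733333 rev/s
target J* = 0.3712; solve J* = V/(n·D) for n: n = V/(J*·D) = 38.66/(0.3712 × 2.027) = 51.380714 rev/s
rpm = 60·n = 3082.842829

rpm = 3082.84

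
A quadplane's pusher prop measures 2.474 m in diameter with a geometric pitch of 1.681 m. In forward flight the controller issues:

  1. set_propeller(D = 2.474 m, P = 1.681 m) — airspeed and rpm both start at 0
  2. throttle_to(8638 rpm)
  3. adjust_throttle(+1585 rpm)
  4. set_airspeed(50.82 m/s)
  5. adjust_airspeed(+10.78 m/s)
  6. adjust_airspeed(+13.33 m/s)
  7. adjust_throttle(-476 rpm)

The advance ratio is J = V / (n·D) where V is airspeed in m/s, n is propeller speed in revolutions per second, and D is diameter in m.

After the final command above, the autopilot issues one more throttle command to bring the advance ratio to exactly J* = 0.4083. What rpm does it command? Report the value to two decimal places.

rpm = 4450.70

set_propeller: D = 2.474 m, P = 1.681 m (p = P/D = 0.679466); state ← (V=0, rpm=0)
throttle_to(8638): rpm ← 8638
adjust_throttle(+1585): rpm ← 8638 +1585 = 10223
set_airspeed(50.82): V ← 50.82 m/s
adjust_airspeed(+10.78): V ← 50.82 +10.78 = 61.6 m/s
adjust_airspeed(+13.33): V ← 61.6 +13.33 = 74.93 m/s
adjust_throttle(-476): rpm ← 10223 -476 = 9747
final state: V = 74.93 m/s, rpm = 9747 → n = rpm/60 = 162.450000 rev/s
target J* = 0.4083; solve J* = V/(n·D) for n: n = V/(J*·D) = 74.93/(0.4083 × 2.474) = 74.178263 rev/s
rpm = 60·n = 4450.695759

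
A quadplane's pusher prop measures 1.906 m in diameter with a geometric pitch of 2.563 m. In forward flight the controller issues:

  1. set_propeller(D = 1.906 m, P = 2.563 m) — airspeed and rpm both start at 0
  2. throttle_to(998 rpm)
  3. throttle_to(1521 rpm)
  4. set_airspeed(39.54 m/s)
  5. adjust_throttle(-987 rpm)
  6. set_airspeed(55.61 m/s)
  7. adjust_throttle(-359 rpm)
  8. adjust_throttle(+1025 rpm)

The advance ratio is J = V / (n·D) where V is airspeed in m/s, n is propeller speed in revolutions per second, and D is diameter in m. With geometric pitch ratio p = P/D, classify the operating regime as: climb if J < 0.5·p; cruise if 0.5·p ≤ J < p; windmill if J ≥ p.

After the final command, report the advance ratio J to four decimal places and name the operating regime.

J = 1.4588, regime = windmill

set_propeller: D = 1.906 m, P = 2.563 m (p = P/D = 1.344701); state ← (V=0, rpm=0)
throttle_to(998): rpm ← 998
throttle_to(1521): rpm ← 1521
set_airspeed(39.54): V ← 39.54 m/s
adjust_throttle(-987): rpm ← 1521 -987 = 534
set_airspeed(55.61): V ← 55.61 m/s
adjust_throttle(-359): rpm ← 534 -359 = 175
adjust_throttle(+1025): rpm ← 175 +1025 = 1200
final state: V = 55.61 m/s, rpm = 1200 → n = rpm/60 = 20.000000 rev/s
J = V / (n·D) = 55.61 / (20.000000 × 1.906) = 1.458814
regime bands: climb J<0.6724 | cruise [0.6724, 1.3447) | windmill J≥1.3447
J = 1.4588 → windmill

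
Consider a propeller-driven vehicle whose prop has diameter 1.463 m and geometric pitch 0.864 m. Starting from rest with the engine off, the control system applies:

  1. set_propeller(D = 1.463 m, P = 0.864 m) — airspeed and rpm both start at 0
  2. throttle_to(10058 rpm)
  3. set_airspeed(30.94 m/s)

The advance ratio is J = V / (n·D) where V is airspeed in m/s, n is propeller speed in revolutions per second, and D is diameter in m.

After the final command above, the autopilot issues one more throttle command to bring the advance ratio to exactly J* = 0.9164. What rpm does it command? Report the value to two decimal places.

set_propeller: D = 1.463 m, P = 0.864 m (p = P/D = 0.590567); state ← (V=0, rpm=0)
throttle_to(10058): rpm ← 10058
set_airspeed(30.94): V ← 30.94 m/s
final state: V = 30.94 m/s, rpm = 10058 → n = rpm/60 = 167.633333 rev/s
target J* = 0.9164; solve J* = V/(n·D) for n: n = V/(J*·D) = 30.94/(0.9164 × 1.463) = 23.077614 rev/s
rpm = 60·n = 1384.656833

rpm = 1384.66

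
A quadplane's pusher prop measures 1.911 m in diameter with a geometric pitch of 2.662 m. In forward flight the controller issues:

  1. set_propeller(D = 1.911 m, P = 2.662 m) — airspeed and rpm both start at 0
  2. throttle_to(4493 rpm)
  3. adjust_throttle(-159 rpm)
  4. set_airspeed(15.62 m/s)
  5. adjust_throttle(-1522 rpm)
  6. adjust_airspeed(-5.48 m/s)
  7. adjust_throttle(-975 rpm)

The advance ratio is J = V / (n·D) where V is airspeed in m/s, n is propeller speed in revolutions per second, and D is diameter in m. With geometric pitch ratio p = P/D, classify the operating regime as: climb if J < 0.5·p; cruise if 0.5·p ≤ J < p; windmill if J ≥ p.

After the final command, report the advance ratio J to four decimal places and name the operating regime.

J = 0.1733, regime = climb

set_propeller: D = 1.911 m, P = 2.662 m (p = P/D = 1.392988); state ← (V=0, rpm=0)
throttle_to(4493): rpm ← 4493
adjust_throttle(-159): rpm ← 4493 -159 = 4334
set_airspeed(15.62): V ← 15.62 m/s
adjust_throttle(-1522): rpm ← 4334 -1522 = 2812
adjust_airspeed(-5.48): V ← 15.62 -5.48 = 10.14 m/s
adjust_throttle(-975): rpm ← 2812 -975 = 1837
final state: V = 10.14 m/s, rpm = 1837 → n = rpm/60 = 30.616667 rev/s
J = V / (n·D) = 10.14 / (30.616667 × 1.911) = 0.173308
regime bands: climb J<0.6965 | cruise [0.6965, 1.3930) | windmill J≥1.3930
J = 0.1733 → climb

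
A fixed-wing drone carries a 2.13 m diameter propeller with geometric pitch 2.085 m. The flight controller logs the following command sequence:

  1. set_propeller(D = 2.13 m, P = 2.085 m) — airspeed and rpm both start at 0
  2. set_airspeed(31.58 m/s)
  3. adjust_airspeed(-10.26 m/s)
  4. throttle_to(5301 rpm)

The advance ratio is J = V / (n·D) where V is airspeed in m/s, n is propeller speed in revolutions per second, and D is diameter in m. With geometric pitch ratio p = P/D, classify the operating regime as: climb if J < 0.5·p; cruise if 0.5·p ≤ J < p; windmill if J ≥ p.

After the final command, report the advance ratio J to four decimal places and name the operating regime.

J = 0.1133, regime = climb

set_propeller: D = 2.13 m, P = 2.085 m (p = P/D = 0.978873); state ← (V=0, rpm=0)
set_airspeed(31.58): V ← 31.58 m/s
adjust_airspeed(-10.26): V ← 31.58 -10.26 = 21.32 m/s
throttle_to(5301): rpm ← 5301
final state: V = 21.32 m/s, rpm = 5301 → n = rpm/60 = 88.350000 rev/s
J = V / (n·D) = 21.32 / (88.350000 × 2.13) = 0.113292
regime bands: climb J<0.4894 | cruise [0.4894, 0.9789) | windmill J≥0.9789
J = 0.1133 → climb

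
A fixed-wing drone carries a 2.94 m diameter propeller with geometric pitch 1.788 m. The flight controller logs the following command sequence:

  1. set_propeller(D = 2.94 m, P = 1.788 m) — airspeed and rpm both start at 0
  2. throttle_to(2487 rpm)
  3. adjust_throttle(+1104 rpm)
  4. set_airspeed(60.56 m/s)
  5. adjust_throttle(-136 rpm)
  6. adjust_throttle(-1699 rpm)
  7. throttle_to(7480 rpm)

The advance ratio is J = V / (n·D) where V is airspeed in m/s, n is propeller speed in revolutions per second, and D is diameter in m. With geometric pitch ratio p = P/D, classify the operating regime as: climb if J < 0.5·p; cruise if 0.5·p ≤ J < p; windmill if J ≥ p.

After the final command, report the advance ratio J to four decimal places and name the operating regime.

set_propeller: D = 2.94 m, P = 1.788 m (p = P/D = 0.608163); state ← (V=0, rpm=0)
throttle_to(2487): rpm ← 2487
adjust_throttle(+1104): rpm ← 2487 +1104 = 3591
set_airspeed(60.56): V ← 60.56 m/s
adjust_throttle(-136): rpm ← 3591 -136 = 3455
adjust_throttle(-1699): rpm ← 3455 -1699 = 1756
throttle_to(7480): rpm ← 7480
final state: V = 60.56 m/s, rpm = 7480 → n = rpm/60 = 124.666667 rev/s
J = V / (n·D) = 60.56 / (124.666667 × 2.94) = 0.165230
regime bands: climb J<0.3041 | cruise [0.3041, 0.6082) | windmill J≥0.6082
J = 0.1652 → climb

J = 0.1652, regime = climb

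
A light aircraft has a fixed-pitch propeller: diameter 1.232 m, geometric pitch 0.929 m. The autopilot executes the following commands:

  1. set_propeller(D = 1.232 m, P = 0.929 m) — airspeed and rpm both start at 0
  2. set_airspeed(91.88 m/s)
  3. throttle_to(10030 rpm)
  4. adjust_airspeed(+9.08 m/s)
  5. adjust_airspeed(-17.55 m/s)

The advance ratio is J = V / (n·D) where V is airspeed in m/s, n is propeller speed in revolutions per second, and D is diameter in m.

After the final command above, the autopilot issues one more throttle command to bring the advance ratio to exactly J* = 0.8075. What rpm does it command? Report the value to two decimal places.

rpm = 5030.56

set_propeller: D = 1.232 m, P = 0.929 m (p = P/D = 0.754058); state ← (V=0, rpm=0)
set_airspeed(91.88): V ← 91.88 m/s
throttle_to(10030): rpm ← 10030
adjust_airspeed(+9.08): V ← 91.88 +9.08 = 100.96 m/s
adjust_airspeed(-17.55): V ← 100.96 -17.55 = 83.41 m/s
final state: V = 83.41 m/s, rpm = 10030 → n = rpm/60 = 167.166667 rev/s
target J* = 0.8075; solve J* = V/(n·D) for n: n = V/(J*·D) = 83.41/(0.8075 × 1.232) = 83.842628 rev/s
rpm = 60·n = 5030.557678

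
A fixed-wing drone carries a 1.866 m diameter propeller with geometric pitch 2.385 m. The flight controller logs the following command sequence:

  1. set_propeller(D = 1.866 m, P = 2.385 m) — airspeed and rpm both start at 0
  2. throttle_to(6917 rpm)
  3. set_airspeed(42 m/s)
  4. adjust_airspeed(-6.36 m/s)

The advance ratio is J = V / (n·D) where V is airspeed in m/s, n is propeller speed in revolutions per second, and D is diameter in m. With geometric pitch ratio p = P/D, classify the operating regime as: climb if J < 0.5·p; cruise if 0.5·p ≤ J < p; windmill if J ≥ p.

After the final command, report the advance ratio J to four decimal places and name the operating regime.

set_propeller: D = 1.866 m, P = 2.385 m (p = P/D = 1.278135); state ← (V=0, rpm=0)
throttle_to(6917): rpm ← 6917
set_airspeed(42): V ← 42 m/s
adjust_airspeed(-6.36): V ← 42 -6.36 = 35.64 m/s
final state: V = 35.64 m/s, rpm = 6917 → n = rpm/60 = 115.283333 rev/s
J = V / (n·D) = 35.64 / (115.283333 × 1.866) = 0.165676
regime bands: climb J<0.6391 | cruise [0.6391, 1.2781) | windmill J≥1.2781
J = 0.1657 → climb

J = 0.1657, regime = climb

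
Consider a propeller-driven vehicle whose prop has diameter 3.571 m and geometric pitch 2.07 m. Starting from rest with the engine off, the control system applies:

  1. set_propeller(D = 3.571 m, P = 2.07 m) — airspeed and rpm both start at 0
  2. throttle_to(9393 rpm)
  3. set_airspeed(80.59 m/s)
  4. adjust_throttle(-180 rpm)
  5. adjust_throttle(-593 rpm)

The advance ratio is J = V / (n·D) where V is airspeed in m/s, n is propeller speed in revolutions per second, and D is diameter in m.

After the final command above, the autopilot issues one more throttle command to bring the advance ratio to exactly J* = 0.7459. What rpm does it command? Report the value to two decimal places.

rpm = 1815.36

set_propeller: D = 3.571 m, P = 2.07 m (p = P/D = 0.579670); state ← (V=0, rpm=0)
throttle_to(9393): rpm ← 9393
set_airspeed(80.59): V ← 80.59 m/s
adjust_throttle(-180): rpm ← 9393 -180 = 9213
adjust_throttle(-593): rpm ← 9213 -593 = 8620
final state: V = 80.59 m/s, rpm = 8620 → n = rpm/60 = 143.666667 rev/s
target J* = 0.7459; solve J* = V/(n·D) for n: n = V/(J*·D) = 80.59/(0.7459 × 3.571) = 30.255943 rev/s
rpm = 60·n = 1815.356601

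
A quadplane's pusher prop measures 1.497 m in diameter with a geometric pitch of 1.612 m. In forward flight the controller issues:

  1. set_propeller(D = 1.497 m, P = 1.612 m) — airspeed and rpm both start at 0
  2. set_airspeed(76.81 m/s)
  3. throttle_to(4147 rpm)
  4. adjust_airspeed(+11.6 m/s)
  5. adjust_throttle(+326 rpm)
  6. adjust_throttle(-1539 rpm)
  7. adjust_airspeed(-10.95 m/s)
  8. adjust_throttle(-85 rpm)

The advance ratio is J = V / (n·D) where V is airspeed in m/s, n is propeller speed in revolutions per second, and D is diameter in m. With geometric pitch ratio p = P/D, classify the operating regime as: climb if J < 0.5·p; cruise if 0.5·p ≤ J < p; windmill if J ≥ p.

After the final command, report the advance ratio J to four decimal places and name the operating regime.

set_propeller: D = 1.497 m, P = 1.612 m (p = P/D = 1.076820); state ← (V=0, rpm=0)
set_airspeed(76.81): V ← 76.81 m/s
throttle_to(4147): rpm ← 4147
adjust_airspeed(+11.6): V ← 76.81 +11.6 = 88.41 m/s
adjust_throttle(+326): rpm ← 4147 +326 = 4473
adjust_throttle(-1539): rpm ← 4473 -1539 = 2934
adjust_airspeed(-10.95): V ← 88.41 -10.95 = 77.46 m/s
adjust_throttle(-85): rpm ← 2934 -85 = 2849
final state: V = 77.46 m/s, rpm = 2849 → n = rpm/60 = 47.483333 rev/s
J = V / (n·D) = 77.46 / (47.483333 × 1.497) = 1.089719
regime bands: climb J<0.5384 | cruise [0.5384, 1.0768) | windmill J≥1.0768
J = 1.0897 → windmill

J = 1.0897, regime = windmill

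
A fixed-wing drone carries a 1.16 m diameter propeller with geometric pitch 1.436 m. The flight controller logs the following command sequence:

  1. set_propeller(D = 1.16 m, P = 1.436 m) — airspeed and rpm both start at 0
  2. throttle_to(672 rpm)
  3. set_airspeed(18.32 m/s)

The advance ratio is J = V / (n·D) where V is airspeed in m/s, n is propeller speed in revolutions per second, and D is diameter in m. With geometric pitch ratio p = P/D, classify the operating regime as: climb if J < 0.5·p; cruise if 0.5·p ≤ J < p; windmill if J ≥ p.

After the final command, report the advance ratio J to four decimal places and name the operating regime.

J = 1.4101, regime = windmill

set_propeller: D = 1.16 m, P = 1.436 m (p = P/D = 1.237931); state ← (V=0, rpm=0)
throttle_to(672): rpm ← 672
set_airspeed(18.32): V ← 18.32 m/s
final state: V = 18.32 m/s, rpm = 672 → n = rpm/60 = 11.200000 rev/s
J = V / (n·D) = 18.32 / (11.200000 × 1.16) = 1.410099
regime bands: climb J<0.6190 | cruise [0.6190, 1.2379) | windmill J≥1.2379
J = 1.4101 → windmill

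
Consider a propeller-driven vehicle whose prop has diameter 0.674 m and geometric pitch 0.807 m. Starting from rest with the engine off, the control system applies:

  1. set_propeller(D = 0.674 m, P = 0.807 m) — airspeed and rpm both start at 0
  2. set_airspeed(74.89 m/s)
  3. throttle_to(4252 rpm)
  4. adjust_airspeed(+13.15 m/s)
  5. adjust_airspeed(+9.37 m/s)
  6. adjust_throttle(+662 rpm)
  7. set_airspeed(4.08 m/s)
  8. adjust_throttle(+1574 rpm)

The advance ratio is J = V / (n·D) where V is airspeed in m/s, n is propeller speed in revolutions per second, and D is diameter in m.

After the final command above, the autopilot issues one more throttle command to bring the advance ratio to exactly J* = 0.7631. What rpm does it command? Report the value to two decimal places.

rpm = 475.96

set_propeller: D = 0.674 m, P = 0.807 m (p = P/D = 1.197329); state ← (V=0, rpm=0)
set_airspeed(74.89): V ← 74.89 m/s
throttle_to(4252): rpm ← 4252
adjust_airspeed(+13.15): V ← 74.89 +13.15 = 88.04 m/s
adjust_airspeed(+9.37): V ← 88.04 +9.37 = 97.41 m/s
adjust_throttle(+662): rpm ← 4252 +662 = 4914
set_airspeed(4.08): V ← 4.08 m/s
adjust_throttle(+1574): rpm ← 4914 +1574 = 6488
final state: V = 4.08 m/s, rpm = 6488 → n = rpm/60 = 108.133333 rev/s
target J* = 0.7631; solve J* = V/(n·D) for n: n = V/(J*·D) = 4.08/(0.7631 × 0.674) = 7.932659 rev/s
rpm = 60·n = 475.959570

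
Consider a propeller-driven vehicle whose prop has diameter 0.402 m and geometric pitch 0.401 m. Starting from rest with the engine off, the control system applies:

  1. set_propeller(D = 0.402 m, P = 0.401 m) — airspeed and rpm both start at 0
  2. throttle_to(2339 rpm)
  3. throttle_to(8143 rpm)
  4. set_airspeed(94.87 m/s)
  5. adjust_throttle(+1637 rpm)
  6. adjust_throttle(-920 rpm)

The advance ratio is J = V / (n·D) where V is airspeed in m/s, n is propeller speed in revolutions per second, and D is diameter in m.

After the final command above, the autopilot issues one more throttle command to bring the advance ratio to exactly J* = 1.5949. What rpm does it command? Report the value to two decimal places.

set_propeller: D = 0.402 m, P = 0.401 m (p = P/D = 0.997512); state ← (V=0, rpm=0)
throttle_to(2339): rpm ← 2339
throttle_to(8143): rpm ← 8143
set_airspeed(94.87): V ← 94.87 m/s
adjust_throttle(+1637): rpm ← 8143 +1637 = 9780
adjust_throttle(-920): rpm ← 9780 -920 = 8860
final state: V = 94.87 m/s, rpm = 8860 → n = rpm/60 = 147.666667 rev/s
target J* = 1.5949; solve J* = V/(n·D) for n: n = V/(J*·D) = 94.87/(1.5949 × 0.402) = 147.968540 rev/s
rpm = 60·n = 8878.112416

rpm = 8878.11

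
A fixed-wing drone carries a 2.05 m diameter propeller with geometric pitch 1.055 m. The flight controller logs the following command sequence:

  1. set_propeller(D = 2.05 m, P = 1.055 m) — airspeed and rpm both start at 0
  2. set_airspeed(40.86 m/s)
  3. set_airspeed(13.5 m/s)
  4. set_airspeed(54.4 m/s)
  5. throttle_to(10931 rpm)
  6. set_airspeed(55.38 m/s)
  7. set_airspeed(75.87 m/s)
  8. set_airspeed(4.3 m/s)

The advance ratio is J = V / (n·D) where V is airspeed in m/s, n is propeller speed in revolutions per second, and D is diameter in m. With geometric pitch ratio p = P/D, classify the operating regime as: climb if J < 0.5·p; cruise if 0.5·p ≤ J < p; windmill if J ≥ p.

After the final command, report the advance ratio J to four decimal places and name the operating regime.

J = 0.0115, regime = climb

set_propeller: D = 2.05 m, P = 1.055 m (p = P/D = 0.514634); state ← (V=0, rpm=0)
set_airspeed(40.86): V ← 40.86 m/s
set_airspeed(13.5): V ← 13.5 m/s
set_airspeed(54.4): V ← 54.4 m/s
throttle_to(10931): rpm ← 10931
set_airspeed(55.38): V ← 55.38 m/s
set_airspeed(75.87): V ← 75.87 m/s
set_airspeed(4.3): V ← 4.3 m/s
final state: V = 4.3 m/s, rpm = 10931 → n = rpm/60 = 182.183333 rev/s
J = V / (n·D) = 4.3 / (182.183333 × 2.05) = 0.011513
regime bands: climb J<0.2573 | cruise [0.2573, 0.5146) | windmill J≥0.5146
J = 0.0115 → climb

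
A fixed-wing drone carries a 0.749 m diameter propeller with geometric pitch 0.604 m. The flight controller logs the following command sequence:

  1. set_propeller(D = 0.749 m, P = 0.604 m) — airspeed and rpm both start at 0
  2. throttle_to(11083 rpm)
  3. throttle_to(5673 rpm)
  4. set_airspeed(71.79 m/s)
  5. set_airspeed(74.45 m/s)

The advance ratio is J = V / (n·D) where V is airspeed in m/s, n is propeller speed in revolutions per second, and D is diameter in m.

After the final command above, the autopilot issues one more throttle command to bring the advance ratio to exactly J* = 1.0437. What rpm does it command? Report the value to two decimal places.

rpm = 5714.24

set_propeller: D = 0.749 m, P = 0.604 m (p = P/D = 0.806409); state ← (V=0, rpm=0)
throttle_to(11083): rpm ← 11083
throttle_to(5673): rpm ← 5673
set_airspeed(71.79): V ← 71.79 m/s
set_airspeed(74.45): V ← 74.45 m/s
final state: V = 74.45 m/s, rpm = 5673 → n = rpm/60 = 94.550000 rev/s
target J* = 1.0437; solve J* = V/(n·D) for n: n = V/(J*·D) = 74.45/(1.0437 × 0.749) = 95.237328 rev/s
rpm = 60·n = 5714.239663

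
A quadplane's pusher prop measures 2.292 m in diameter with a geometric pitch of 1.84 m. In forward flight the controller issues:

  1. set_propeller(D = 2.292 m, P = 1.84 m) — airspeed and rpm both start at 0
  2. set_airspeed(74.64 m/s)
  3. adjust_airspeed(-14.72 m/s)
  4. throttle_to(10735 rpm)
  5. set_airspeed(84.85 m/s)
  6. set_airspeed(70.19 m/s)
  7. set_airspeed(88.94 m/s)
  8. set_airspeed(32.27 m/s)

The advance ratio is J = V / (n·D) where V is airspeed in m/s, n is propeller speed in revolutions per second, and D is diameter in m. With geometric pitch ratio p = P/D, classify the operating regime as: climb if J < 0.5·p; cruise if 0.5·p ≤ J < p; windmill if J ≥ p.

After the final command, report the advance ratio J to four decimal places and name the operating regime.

J = 0.0787, regime = climb

set_propeller: D = 2.292 m, P = 1.84 m (p = P/D = 0.802792); state ← (V=0, rpm=0)
set_airspeed(74.64): V ← 74.64 m/s
adjust_airspeed(-14.72): V ← 74.64 -14.72 = 59.92 m/s
throttle_to(10735): rpm ← 10735
set_airspeed(84.85): V ← 84.85 m/s
set_airspeed(70.19): V ← 70.19 m/s
set_airspeed(88.94): V ← 88.94 m/s
set_airspeed(32.27): V ← 32.27 m/s
final state: V = 32.27 m/s, rpm = 10735 → n = rpm/60 = 178.916667 rev/s
J = V / (n·D) = 32.27 / (178.916667 × 2.292) = 0.078693
regime bands: climb J<0.4014 | cruise [0.4014, 0.8028) | windmill J≥0.8028
J = 0.0787 → climb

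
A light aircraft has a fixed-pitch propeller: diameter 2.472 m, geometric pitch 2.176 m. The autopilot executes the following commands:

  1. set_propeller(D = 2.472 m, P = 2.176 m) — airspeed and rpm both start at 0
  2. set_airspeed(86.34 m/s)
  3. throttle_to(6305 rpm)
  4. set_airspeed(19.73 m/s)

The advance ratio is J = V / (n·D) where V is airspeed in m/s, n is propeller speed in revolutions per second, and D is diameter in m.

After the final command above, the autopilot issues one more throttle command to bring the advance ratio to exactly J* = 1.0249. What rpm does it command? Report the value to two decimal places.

set_propeller: D = 2.472 m, P = 2.176 m (p = P/D = 0.880259); state ← (V=0, rpm=0)
set_airspeed(86.34): V ← 86.34 m/s
throttle_to(6305): rpm ← 6305
set_airspeed(19.73): V ← 19.73 m/s
final state: V = 19.73 m/s, rpm = 6305 → n = rpm/60 = 105.083333 rev/s
target J* = 1.0249; solve J* = V/(n·D) for n: n = V/(J*·D) = 19.73/(1.0249 × 2.472) = 7.787483 rev/s
rpm = 60·n = 467.248995

rpm = 467.25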